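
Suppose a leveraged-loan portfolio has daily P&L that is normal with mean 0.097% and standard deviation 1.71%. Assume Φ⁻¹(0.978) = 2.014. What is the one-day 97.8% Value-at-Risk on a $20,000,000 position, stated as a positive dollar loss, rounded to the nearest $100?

VaR = −μ + z·σ = −(0.097%) + 2.014 × 1.71% = 3.347%.
On $20,000,000: 0.03347 × $20,000,000 = $669,400.

$669,400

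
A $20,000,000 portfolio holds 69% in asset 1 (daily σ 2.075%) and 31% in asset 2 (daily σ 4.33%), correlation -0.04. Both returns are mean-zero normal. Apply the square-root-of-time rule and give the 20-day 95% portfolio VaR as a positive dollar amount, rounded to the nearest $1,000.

σ_p = √(0.69²·2.075² + 0.31²·4.33² + 2·-0.04·0.69·0.31·2.075·4.33) = 1.923%.
σ_{20d} = 1.923% × √20 = 8.600%.
z(95%) = 1.645.
VaR = 1.645 × 8.600% = 14.147%; on $20,000,000 that is $2,829,400.

$2,829,000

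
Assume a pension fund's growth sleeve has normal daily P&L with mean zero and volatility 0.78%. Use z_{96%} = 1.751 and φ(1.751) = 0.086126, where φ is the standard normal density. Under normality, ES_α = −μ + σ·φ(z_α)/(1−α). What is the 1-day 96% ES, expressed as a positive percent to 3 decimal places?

1.679%

Tail multiplier: φ(z)/(1−α) = 0.086126 / 0.04 = 2.153.
ES = 0.78% × 2.153 = 1.679%.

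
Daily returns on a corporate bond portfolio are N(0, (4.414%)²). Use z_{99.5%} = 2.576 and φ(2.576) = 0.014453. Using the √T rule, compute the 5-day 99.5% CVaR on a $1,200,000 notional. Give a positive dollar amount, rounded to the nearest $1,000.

σ_{5d} = 4.414% × √5 = 9.870%.
ES multiplier = φ(z)/(1−α) = 0.014453/0.005 = 2.891.
ES = 9.870% × 2.891 = 28.534%; on $1,200,000: $342,408.

$342,000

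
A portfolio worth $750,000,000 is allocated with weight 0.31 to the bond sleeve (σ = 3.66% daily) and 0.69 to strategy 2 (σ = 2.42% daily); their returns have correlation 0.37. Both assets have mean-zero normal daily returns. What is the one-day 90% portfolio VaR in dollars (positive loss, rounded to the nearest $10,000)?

σ_p² = 0.31²·3.66² + 0.69²·2.42² + 2·0.37·0.31·0.69·3.66·2.42 = 5.4775 (%²).
σ_p = √5.4775 = 2.340%.
At 90%, z = 1.282.
VaR = 1.282 × 2.340% = 3.000%; on $750,000,000 that is $22,500,000.

$22,500,000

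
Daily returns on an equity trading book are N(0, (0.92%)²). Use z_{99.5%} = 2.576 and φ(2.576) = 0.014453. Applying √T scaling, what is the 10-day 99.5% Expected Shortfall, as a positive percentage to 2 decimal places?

σ_{10d} = 0.92% × √10 = 2.909%.
ES multiplier = φ(z)/(1−α) = 0.014453/0.005 = 2.891.
ES = 2.909% × 2.891 = 8.410%.

8.41%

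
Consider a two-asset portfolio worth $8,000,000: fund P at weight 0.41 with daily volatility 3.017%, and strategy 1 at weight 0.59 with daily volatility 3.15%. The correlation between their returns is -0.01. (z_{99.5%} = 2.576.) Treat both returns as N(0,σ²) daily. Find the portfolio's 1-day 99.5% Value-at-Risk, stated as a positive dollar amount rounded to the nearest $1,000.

$458,000

σ_p² = 0.41²·3.017² + 0.59²·3.15² + 2·-0.01·0.41·0.59·3.017·3.15 = 4.9381 (%²).
σ_p = √4.9381 = 2.222%.
VaR = 2.576 × 2.222% = 5.724%; on $8,000,000 that is $457,920.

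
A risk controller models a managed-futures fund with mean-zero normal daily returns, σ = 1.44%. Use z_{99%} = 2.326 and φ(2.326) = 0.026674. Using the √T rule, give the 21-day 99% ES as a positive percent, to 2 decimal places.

17.60%

σ_{21d} = 1.44% × √21 = 6.599%.
ES multiplier = φ(z)/(1−α) = 0.026674/0.01 = 2.667.
ES = 6.599% × 2.667 = 17.600%.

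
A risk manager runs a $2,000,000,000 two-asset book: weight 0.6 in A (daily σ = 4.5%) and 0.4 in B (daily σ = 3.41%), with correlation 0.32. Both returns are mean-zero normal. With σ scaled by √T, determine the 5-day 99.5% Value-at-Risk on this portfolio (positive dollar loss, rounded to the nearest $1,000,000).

σ_p = √(0.6²·4.5² + 0.4²·3.41² + 2·0.32·0.6·0.4·4.5·3.41) = 3.392%.
σ_{5d} = 3.392% × √5 = 7.585%.
z(99.5%) = 2.576.
VaR = 2.576 × 7.585% = 19.539%; on $2,000,000,000 that is $390,780,000.

$391,000,000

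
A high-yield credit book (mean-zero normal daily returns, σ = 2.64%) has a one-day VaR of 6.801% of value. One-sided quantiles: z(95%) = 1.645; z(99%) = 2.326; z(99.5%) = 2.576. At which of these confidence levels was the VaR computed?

99.5%

Implied z = VaR/σ = 6.801 / 2.64 = 2.576.
This matches z(99.5%) = 2.576.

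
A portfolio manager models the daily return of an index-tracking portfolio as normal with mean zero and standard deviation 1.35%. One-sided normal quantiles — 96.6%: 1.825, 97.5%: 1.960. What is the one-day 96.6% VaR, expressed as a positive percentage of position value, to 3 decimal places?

VaR = z·σ = 1.825 × 1.35% = 2.464%.

2.464%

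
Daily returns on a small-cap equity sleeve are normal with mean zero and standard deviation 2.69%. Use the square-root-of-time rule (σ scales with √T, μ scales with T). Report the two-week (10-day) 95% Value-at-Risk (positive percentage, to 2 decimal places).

13.99%

At 95%, z = 1.645.
σ_{10d} = 2.69% × √10 = 8.507%.
VaR = 1.645 × 8.507% = 13.994%.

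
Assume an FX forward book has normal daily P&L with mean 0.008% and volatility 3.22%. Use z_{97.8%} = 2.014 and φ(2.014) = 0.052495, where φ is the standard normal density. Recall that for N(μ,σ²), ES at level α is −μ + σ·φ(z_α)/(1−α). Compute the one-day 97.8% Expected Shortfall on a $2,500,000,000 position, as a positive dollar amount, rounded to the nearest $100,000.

$191,900,000

Tail multiplier: φ(z)/(1−α) = 0.052495 / 0.022 = 2.386.
ES = −(0.008%) + 3.22% × 2.386 = 7.675%.
On $2,500,000,000: 0.07675 × $2,500,000,000 = $191,875,000.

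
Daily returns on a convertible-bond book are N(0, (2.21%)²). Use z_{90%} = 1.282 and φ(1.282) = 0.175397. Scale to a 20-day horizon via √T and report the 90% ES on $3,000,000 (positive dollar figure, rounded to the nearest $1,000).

$520,000

σ_{20d} = 2.21% × √20 = 9.883%.
ES multiplier = φ(z)/(1−α) = 0.175397/0.1 = 1.754.
ES = 9.883% × 1.754 = 17.335%; on $3,000,000: $520,050.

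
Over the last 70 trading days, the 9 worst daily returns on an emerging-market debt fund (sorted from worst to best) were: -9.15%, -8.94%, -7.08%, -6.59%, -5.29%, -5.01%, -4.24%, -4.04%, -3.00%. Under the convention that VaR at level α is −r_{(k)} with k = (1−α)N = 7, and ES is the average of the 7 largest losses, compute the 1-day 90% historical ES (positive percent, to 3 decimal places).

The 7 worst returns sum to -46.30%.
ES = −(-46.30%) / 7 = 6.6142…% ≈ 6.614%.

6.614%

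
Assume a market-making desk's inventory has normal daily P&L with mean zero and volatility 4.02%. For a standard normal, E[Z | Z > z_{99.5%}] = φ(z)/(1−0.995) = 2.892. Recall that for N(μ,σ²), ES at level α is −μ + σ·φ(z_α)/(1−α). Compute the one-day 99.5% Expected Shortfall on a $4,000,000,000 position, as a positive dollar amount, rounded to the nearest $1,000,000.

$465,000,000

ES = 4.02% × 2.892 = 11.626%.
On $4,000,000,000: 0.11626 × $4,000,000,000 = $465,040,000.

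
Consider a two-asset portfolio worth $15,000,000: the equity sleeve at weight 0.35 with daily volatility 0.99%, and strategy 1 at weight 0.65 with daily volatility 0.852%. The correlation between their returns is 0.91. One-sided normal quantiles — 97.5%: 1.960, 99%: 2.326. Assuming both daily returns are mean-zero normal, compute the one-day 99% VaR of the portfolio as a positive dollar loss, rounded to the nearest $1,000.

σ_p² = 0.35²·0.99² + 0.65²·0.852² + 2·0.91·0.35·0.65·0.99·0.852 = 0.7760 (%²).
σ_p = √0.7760 = 0.881%.
VaR = 2.326 × 0.881% = 2.049%; on $15,000,000 that is $307,350.

$307,000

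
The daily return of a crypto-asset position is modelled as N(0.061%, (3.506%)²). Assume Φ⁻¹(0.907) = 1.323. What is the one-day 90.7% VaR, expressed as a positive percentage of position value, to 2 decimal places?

4.58%

VaR = −μ + z·σ = −(0.061%) + 1.323 × 3.506% = 4.577%.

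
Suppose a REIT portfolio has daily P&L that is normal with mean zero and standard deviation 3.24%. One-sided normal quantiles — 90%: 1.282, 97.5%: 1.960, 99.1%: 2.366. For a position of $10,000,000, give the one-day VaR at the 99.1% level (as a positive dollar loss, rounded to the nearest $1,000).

$767,000

VaR = z·σ = 2.366 × 3.24% = 7.666%.
On $10,000,000: 0.07666 × $10,000,000 = $766,600.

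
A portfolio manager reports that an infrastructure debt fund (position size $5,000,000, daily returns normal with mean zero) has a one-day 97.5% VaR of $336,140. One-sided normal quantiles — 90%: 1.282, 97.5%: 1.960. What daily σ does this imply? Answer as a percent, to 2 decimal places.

VaR as a fraction: $336,140 / $5,000,000 = 6.723%.
σ = VaR / z = 6.723% / 1.960 = 3.430%.

3.43%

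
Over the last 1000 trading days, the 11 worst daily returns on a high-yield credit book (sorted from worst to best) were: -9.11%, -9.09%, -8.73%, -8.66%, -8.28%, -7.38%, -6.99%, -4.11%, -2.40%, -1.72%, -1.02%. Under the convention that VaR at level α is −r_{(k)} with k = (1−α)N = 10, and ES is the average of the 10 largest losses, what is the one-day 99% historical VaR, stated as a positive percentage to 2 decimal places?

k = 10; the 10th lowest return is -1.72%, so VaR = 1.72%.

1.72%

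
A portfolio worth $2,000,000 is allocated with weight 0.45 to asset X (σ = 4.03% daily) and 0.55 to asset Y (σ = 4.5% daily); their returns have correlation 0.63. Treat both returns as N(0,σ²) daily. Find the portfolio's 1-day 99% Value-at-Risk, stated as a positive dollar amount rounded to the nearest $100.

$180,600

σ_p² = 0.45²·4.03² + 0.55²·4.5² + 2·0.63·0.45·0.55·4.03·4.5 = 15.0698 (%²).
σ_p = √15.0698 = 3.882%.
At 99%, z = 2.326.
VaR = 2.326 × 3.882% = 9.030%; on $2,000,000 that is $180,600.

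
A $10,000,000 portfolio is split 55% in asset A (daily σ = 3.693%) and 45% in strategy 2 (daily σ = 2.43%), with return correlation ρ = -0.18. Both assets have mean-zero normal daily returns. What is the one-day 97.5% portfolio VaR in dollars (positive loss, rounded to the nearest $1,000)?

σ_p² = 0.55²·3.693² + 0.45²·2.43² + 2·-0.18·0.55·0.45·3.693·2.43 = 4.5217 (%²).
σ_p = √4.5217 = 2.126%.
At 97.5%, z = 1.960.
VaR = 1.960 × 2.126% = 4.167%; on $10,000,000 that is $416,700.

$417,000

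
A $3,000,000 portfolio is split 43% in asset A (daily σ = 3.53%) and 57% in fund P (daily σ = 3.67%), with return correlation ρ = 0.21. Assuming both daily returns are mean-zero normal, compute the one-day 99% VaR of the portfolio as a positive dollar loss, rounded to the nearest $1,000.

$198,000

σ_p² = 0.43²·3.53² + 0.57²·3.67² + 2·0.21·0.43·0.57·3.53·3.67 = 8.0137 (%²).
σ_p = √8.0137 = 2.831%.
At 99%, z = 2.326.
VaR = 2.326 × 2.831% = 6.585%; on $3,000,000 that is $197,550.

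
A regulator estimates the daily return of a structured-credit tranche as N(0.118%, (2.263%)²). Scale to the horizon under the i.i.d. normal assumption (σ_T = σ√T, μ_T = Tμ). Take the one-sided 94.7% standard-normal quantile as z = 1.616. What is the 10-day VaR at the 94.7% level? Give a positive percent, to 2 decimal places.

σ_{10d} = 2.263% × √10 = 7.156%; μ_{10d} = 10 × 0.118% = 1.180%.
VaR = −(1.180%) + 1.616 × 7.156% = 10.384%.

10.38%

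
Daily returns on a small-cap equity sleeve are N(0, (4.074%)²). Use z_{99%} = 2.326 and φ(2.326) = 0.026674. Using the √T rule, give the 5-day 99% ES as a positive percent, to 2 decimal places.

σ_{5d} = 4.074% × √5 = 9.110%.
ES multiplier = φ(z)/(1−α) = 0.026674/0.01 = 2.667.
ES = 9.110% × 2.667 = 24.296%.

24.30%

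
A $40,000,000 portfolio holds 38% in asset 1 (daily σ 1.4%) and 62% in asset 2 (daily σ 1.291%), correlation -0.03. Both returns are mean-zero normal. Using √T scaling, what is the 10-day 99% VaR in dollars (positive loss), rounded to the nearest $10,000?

σ_p = √(0.38²·1.4² + 0.62²·1.291² + 2·-0.03·0.38·0.62·1.4·1.291) = 0.948%.
σ_{10d} = 0.948% × √10 = 2.998%.
z(99%) = 2.326.
VaR = 2.326 × 2.998% = 6.973%; on $40,000,000 that is $2,789,200.

$2,790,000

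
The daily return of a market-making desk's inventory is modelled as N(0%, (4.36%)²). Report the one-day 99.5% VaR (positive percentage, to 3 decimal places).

11.231%

At 99.5% one-sided, z = 2.576.
VaR = z·σ = 2.576 × 4.36% = 11.231%.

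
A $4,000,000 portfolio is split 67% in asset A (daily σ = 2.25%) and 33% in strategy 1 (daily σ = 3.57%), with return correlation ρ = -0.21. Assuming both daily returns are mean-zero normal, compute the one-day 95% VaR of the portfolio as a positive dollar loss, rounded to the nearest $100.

$112,300

σ_p² = 0.67²·2.25² + 0.33²·3.57² + 2·-0.21·0.67·0.33·2.25·3.57 = 2.9146 (%²).
σ_p = √2.9146 = 1.707%.
At 95%, z = 1.645.
VaR = 1.645 × 1.707% = 2.808%; on $4,000,000 that is $112,320.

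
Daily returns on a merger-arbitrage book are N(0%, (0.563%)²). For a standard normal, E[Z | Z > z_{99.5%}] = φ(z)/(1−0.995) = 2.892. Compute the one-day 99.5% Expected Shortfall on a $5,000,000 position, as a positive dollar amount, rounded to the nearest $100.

$81,400

ES = 0.563% × 2.892 = 1.628%.
On $5,000,000: 0.01628 × $5,000,000 = $81,400.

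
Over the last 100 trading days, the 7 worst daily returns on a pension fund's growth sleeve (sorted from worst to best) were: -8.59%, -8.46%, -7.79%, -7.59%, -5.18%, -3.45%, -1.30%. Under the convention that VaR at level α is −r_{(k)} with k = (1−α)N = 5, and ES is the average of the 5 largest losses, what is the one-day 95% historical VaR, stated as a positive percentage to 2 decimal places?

k = 5; the 5th lowest return is -5.18%, so VaR = 5.18%.

5.18%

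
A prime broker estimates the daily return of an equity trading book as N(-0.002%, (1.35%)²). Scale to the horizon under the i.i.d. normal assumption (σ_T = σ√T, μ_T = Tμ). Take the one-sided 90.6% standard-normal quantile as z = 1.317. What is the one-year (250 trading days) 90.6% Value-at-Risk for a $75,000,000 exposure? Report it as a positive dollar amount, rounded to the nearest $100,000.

$21,500,000

σ_{250d} = 1.35% × √250 = 21.345%; μ_{250d} = 250 × -0.002% = -0.500%.
VaR = −(-0.500%) + 1.317 × 21.345% = 28.611%.
On $75,000,000: 0.28611 × $75,000,000 = $21,458,250.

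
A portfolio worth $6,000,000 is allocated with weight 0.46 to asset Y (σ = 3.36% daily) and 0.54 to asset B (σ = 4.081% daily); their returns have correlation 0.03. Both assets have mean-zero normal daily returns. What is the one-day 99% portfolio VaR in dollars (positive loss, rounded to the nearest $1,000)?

$381,000

σ_p² = 0.46²·3.36² + 0.54²·4.081² + 2·0.03·0.46·0.54·3.36·4.081 = 7.4497 (%²).
σ_p = √7.4497 = 2.729%.
At 99%, z = 2.326.
VaR = 2.326 × 2.729% = 6.348%; on $6,000,000 that is $380,880.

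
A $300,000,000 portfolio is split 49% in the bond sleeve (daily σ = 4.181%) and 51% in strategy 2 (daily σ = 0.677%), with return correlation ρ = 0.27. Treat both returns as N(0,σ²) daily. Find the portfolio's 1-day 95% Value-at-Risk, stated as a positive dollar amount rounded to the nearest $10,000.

σ_p² = 0.49²·4.181² + 0.51²·0.677² + 2·0.27·0.49·0.51·4.181·0.677 = 4.6983 (%²).
σ_p = √4.6983 = 2.168%.
At 95%, z = 1.645.
VaR = 1.645 × 2.168% = 3.566%; on $300,000,000 that is $10,698,000.

$10,700,000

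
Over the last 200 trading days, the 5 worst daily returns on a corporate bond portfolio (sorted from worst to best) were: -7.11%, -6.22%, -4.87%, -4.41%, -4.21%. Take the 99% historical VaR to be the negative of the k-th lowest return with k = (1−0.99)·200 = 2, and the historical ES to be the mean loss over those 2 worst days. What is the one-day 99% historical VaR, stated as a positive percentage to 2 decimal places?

k = 2; the 2nd lowest return is -6.22%, so VaR = 6.22%.

6.22%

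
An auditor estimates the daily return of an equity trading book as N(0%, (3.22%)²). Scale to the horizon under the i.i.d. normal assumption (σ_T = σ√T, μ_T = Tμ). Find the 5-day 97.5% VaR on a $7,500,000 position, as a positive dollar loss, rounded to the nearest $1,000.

At 97.5%, z = 1.960.
σ_{5d} = 3.22% × √5 = 7.200%.
VaR = 1.960 × 7.200% = 14.112%.
On $7,500,000: 0.14112 × $7,500,000 = $1,058,400.

$1,058,000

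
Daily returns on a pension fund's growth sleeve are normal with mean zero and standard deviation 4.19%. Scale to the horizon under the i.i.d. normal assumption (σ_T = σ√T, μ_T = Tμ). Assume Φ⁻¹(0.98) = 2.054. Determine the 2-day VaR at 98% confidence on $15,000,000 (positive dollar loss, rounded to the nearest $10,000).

$1,830,000

σ_{2d} = 4.19% × √2 = 5.926%.
VaR = 2.054 × 5.926% = 12.172%.
On $15,000,000: 0.12172 × $15,000,000 = $1,825,800.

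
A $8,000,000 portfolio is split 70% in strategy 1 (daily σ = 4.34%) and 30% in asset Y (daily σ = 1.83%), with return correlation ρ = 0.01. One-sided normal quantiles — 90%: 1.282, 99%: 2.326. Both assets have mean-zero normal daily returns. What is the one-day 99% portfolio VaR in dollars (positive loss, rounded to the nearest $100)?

σ_p² = 0.7²·4.34² + 0.3²·1.83² + 2·0.01·0.7·0.3·4.34·1.83 = 9.5642 (%²).
σ_p = √9.5642 = 3.093%.
VaR = 2.326 × 3.093% = 7.194%; on $8,000,000 that is $575,520.

$575,500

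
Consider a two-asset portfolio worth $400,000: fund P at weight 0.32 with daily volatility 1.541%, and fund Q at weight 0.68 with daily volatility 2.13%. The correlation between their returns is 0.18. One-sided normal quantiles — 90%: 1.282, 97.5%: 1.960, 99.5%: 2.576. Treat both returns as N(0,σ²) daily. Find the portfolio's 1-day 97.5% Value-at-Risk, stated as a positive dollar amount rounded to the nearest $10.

$12,640

σ_p² = 0.32²·1.541² + 0.68²·2.13² + 2·0.18·0.32·0.68·1.541·2.13 = 2.5982 (%²).
σ_p = √2.5982 = 1.612%.
VaR = 1.960 × 1.612% = 3.160%; on $400,000 that is $12,640.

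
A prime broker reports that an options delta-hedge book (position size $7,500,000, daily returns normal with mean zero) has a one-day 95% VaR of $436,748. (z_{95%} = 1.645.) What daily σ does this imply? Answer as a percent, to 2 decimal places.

3.54%

VaR as a fraction: $436,748 / $7,500,000 = 5.823%.
σ = VaR / z = 5.823% / 1.645 = 3.540%.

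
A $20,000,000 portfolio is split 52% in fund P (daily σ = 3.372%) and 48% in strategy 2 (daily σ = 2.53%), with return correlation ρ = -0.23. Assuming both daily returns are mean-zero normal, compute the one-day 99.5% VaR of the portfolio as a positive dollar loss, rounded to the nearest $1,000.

σ_p² = 0.52²·3.372² + 0.48²·2.53² + 2·-0.23·0.52·0.48·3.372·2.53 = 3.5698 (%²).
σ_p = √3.5698 = 1.889%.
At 99.5%, z = 2.576.
VaR = 2.576 × 1.889% = 4.866%; on $20,000,000 that is $973,200.

$973,000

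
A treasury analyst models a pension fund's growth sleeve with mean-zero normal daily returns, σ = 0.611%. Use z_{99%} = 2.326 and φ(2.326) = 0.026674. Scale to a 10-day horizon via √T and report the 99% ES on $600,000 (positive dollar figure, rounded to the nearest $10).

σ_{10d} = 0.611% × √10 = 1.932%.
ES multiplier = φ(z)/(1−α) = 0.026674/0.01 = 2.667.
ES = 1.932% × 2.667 = 5.153%; on $600,000: $30,918.

$30,920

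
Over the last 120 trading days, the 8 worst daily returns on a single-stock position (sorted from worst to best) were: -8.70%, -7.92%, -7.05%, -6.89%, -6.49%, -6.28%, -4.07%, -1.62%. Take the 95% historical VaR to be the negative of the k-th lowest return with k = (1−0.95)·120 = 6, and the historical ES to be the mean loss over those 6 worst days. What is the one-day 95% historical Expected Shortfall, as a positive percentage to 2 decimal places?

The 6 worst returns sum to -43.33%.
ES = −(-43.33%) / 6 = 7.2216…% ≈ 7.22%.

7.22%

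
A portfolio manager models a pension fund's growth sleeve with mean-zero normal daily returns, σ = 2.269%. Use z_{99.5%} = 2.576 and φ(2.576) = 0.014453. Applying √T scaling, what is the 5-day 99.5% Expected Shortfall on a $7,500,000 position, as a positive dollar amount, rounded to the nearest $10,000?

$1,100,000

σ_{5d} = 2.269% × √5 = 5.074%.
ES multiplier = φ(z)/(1−α) = 0.014453/0.005 = 2.891.
ES = 5.074% × 2.891 = 14.669%; on $7,500,000: $1,100,175.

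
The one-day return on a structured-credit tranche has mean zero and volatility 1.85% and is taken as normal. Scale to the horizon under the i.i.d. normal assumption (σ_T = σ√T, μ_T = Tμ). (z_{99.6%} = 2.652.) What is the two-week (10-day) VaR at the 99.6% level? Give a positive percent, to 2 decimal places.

15.51%

σ_{10d} = 1.85% × √10 = 5.850%.
VaR = 2.652 × 5.850% = 15.514%.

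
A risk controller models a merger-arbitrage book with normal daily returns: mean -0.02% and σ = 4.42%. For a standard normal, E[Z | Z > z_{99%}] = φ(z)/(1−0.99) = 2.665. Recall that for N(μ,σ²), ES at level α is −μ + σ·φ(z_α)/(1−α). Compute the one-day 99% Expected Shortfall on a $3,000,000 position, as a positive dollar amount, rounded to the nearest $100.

ES = −(-0.02%) + 4.42% × 2.665 = 11.799%.
On $3,000,000: 0.11799 × $3,000,000 = $353,970.

$354,000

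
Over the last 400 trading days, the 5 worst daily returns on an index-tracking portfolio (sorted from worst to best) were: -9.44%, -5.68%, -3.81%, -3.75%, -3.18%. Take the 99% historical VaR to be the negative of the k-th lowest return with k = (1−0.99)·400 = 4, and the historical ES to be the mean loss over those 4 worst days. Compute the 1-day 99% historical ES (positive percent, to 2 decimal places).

5.67%

The 4 worst returns sum to -22.68%.
ES = −(-22.68%) / 4 = 5.67%.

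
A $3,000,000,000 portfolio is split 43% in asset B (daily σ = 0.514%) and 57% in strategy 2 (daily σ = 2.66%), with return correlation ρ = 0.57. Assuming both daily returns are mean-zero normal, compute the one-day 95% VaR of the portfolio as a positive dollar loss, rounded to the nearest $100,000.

$81,500,000

σ_p² = 0.43²·0.514² + 0.57²·2.66² + 2·0.57·0.43·0.57·0.514·2.66 = 2.7297 (%²).
σ_p = √2.7297 = 1.652%.
At 95%, z = 1.645.
VaR = 1.645 × 1.652% = 2.718%; on $3,000,000,000 that is $81,540,000.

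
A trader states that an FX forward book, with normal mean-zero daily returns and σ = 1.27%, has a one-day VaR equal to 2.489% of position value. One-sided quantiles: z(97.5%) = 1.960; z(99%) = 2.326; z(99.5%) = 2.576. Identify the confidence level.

97.5%

Implied z = VaR/σ = 2.489 / 1.27 = 1.960.
This matches z(97.5%) = 1.960.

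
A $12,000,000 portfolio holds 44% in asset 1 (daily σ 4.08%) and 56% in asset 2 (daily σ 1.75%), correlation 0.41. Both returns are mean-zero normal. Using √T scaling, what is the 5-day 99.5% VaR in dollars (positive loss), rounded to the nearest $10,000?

$1,640,000

σ_p = √(0.44²·4.08² + 0.56²·1.75² + 2·0.41·0.44·0.56·4.08·1.75) = 2.372%.
σ_{5d} = 2.372% × √5 = 5.304%.
z(99.5%) = 2.576.
VaR = 2.576 × 5.304% = 13.663%; on $12,000,000 that is $1,639,560.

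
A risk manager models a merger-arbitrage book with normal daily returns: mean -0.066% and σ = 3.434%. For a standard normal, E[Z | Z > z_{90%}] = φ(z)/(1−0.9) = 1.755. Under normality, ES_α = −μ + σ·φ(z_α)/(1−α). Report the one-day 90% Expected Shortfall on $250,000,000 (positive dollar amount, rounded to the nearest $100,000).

$15,200,000

ES = −(-0.066%) + 3.434% × 1.755 = 6.093%.
On $250,000,000: 0.06093 × $250,000,000 = $15,232,500.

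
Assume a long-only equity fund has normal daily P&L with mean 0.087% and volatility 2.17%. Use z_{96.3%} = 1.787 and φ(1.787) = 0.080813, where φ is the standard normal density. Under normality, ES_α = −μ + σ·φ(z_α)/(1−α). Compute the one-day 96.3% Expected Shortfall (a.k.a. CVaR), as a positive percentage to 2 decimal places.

4.65%

Tail multiplier: φ(z)/(1−α) = 0.080813 / 0.037 = 2.184.
ES = −(0.087%) + 2.17% × 2.184 = 4.652%.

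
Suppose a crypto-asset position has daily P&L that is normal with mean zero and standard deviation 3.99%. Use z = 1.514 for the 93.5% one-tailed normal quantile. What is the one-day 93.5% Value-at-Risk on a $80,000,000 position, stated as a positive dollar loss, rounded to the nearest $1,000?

VaR = z·σ = 1.514 × 3.99% = 6.041%.
On $80,000,000: 0.06041 × $80,000,000 = $4,832,800.

$4,833,000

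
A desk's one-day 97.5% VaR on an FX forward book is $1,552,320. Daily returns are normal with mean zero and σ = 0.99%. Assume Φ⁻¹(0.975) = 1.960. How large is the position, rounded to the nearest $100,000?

VaR as a fraction of value: z·σ = 1.960 × 0.99% = 1.9404%.
Position = $1,552,320 / 0.019404 = $80,000,000.

$80,000,000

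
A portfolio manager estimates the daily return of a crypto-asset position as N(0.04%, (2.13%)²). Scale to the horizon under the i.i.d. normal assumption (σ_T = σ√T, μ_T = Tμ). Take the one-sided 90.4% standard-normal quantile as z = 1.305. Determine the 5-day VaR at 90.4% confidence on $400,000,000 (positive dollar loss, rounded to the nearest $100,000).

σ_{5d} = 2.13% × √5 = 4.763%; μ_{5d} = 5 × 0.04% = 0.200%.
VaR = −(0.200%) + 1.305 × 4.763% = 6.016%.
On $400,000,000: 0.06016 × $400,000,000 = $24,064,000.

$24,100,000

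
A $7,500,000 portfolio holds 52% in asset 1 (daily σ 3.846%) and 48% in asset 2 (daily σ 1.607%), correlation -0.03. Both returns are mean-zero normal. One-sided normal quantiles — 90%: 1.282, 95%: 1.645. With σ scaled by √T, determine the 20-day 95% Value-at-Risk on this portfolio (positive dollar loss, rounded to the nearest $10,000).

σ_p = √(0.52²·3.846² + 0.48²·1.607² + 2·-0.03·0.52·0.48·3.846·1.607) = 2.122%.
σ_{20d} = 2.122% × √20 = 9.490%.
VaR = 1.645 × 9.490% = 15.611%; on $7,500,000 that is $1,170,825.

$1,170,000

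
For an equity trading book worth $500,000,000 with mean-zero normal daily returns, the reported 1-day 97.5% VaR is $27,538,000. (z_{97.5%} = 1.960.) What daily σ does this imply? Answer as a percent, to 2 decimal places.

VaR as a fraction: $27,538,000 / $500,000,000 = 5.508%.
σ = VaR / z = 5.508% / 1.960 = 2.810%.

2.81%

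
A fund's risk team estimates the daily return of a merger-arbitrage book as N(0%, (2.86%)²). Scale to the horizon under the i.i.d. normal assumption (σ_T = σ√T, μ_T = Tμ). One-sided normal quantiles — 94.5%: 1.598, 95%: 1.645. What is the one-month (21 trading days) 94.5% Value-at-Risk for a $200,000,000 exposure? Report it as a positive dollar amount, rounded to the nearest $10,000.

$41,890,000

σ_{21d} = 2.86% × √21 = 13.106%.
VaR = 1.598 × 13.106% = 20.943%.
On $200,000,000: 0.20943 × $200,000,000 = $41,886,000.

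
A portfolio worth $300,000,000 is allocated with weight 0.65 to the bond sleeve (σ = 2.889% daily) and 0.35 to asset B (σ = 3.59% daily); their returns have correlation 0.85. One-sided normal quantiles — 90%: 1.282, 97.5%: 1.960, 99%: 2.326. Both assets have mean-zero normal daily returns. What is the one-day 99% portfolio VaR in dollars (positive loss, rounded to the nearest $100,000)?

σ_p² = 0.65²·2.889² + 0.35²·3.59² + 2·0.85·0.65·0.35·2.889·3.59 = 9.1163 (%²).
σ_p = √9.1163 = 3.019%.
VaR = 2.326 × 3.019% = 7.022%; on $300,000,000 that is $21,066,000.

$21,100,000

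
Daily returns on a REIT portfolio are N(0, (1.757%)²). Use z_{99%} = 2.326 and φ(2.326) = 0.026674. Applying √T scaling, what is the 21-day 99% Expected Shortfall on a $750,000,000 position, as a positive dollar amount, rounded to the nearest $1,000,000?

$161,000,000

σ_{21d} = 1.757% × √21 = 8.052%.
ES multiplier = φ(z)/(1−α) = 0.026674/0.01 = 2.667.
ES = 8.052% × 2.667 = 21.475%; on $750,000,000: $161,062,500.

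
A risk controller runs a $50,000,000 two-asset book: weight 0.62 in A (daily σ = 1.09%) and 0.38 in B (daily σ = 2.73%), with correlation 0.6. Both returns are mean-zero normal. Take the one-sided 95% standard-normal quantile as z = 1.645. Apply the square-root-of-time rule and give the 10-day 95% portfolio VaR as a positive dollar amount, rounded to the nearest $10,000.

$4,010,000

σ_p = √(0.62²·1.09² + 0.38²·2.73² + 2·0.6·0.62·0.38·1.09·2.73) = 1.541%.
σ_{10d} = 1.541% × √10 = 4.873%.
VaR = 1.645 × 4.873% = 8.016%; on $50,000,000 that is $4,008,000.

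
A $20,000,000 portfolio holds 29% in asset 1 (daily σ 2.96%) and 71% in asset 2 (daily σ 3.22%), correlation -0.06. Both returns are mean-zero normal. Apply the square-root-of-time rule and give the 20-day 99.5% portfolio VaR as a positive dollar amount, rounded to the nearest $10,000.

$5,510,000

σ_p = √(0.29²·2.96² + 0.71²·3.22² + 2·-0.06·0.29·0.71·2.96·3.22) = 2.393%.
σ_{20d} = 2.393% × √20 = 10.702%.
z(99.5%) = 2.576.
VaR = 2.576 × 10.702% = 27.568%; on $20,000,000 that is $5,513,600.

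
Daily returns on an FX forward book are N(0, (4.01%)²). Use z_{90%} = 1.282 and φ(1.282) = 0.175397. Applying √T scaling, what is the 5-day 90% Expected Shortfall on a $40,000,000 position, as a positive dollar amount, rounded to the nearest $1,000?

$6,291,000

σ_{5d} = 4.01% × √5 = 8.967%.
ES multiplier = φ(z)/(1−α) = 0.175397/0.1 = 1.754.
ES = 8.967% × 1.754 = 15.728%; on $40,000,000: $6,291,200.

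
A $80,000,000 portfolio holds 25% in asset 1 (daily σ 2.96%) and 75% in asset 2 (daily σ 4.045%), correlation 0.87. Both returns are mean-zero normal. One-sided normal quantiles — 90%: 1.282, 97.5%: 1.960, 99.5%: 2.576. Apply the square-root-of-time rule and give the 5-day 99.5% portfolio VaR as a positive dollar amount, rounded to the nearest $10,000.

σ_p = √(0.25²·2.96² + 0.75²·4.045² + 2·0.87·0.25·0.75·2.96·4.045) = 3.696%.
σ_{5d} = 3.696% × √5 = 8.265%.
VaR = 2.576 × 8.265% = 21.291%; on $80,000,000 that is $17,032,800.

$17,030,000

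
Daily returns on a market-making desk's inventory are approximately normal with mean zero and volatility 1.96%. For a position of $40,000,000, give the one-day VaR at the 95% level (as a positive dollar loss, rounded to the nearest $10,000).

$1,290,000

At 95% one-sided, z = 1.645.
VaR = z·σ = 1.645 × 1.96% = 3.224%.
On $40,000,000: 0.03224 × $40,000,000 = $1,289,600.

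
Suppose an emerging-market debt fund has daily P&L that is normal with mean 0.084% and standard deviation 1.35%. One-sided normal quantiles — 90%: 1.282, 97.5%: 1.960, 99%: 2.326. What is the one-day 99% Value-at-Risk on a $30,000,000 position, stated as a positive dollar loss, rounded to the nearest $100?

$916,800

VaR = −μ + z·σ = −(0.084%) + 2.326 × 1.35% = 3.056%.
On $30,000,000: 0.03056 × $30,000,000 = $916,800.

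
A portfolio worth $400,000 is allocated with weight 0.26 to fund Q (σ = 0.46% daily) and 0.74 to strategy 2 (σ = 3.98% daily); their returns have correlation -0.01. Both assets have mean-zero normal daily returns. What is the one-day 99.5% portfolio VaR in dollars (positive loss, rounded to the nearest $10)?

σ_p² = 0.26²·0.46² + 0.74²·3.98² + 2·-0.01·0.26·0.74·0.46·3.98 = 8.6815 (%²).
σ_p = √8.6815 = 2.946%.
At 99.5%, z = 2.576.
VaR = 2.576 × 2.946% = 7.589%; on $400,000 that is $30,356.

$30,360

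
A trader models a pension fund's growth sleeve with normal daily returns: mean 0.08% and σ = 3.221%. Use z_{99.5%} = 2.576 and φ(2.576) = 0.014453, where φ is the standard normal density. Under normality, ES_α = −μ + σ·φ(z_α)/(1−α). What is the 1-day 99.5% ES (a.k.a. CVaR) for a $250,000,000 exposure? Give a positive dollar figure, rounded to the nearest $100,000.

$23,100,000

Tail multiplier: φ(z)/(1−α) = 0.014453 / 0.005 = 2.891.
ES = −(0.08%) + 3.221% × 2.891 = 9.232%.
On $250,000,000: 0.09232 × $250,000,000 = $23,080,000.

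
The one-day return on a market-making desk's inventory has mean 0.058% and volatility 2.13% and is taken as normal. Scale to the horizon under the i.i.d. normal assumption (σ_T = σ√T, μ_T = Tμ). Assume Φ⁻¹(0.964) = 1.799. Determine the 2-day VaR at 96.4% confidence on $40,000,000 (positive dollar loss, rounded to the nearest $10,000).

$2,120,000

σ_{2d} = 2.13% × √2 = 3.012%; μ_{2d} = 2 × 0.058% = 0.116%.
VaR = −(0.116%) + 1.799 × 3.012% = 5.303%.
On $40,000,000: 0.05303 × $40,000,000 = $2,121,200.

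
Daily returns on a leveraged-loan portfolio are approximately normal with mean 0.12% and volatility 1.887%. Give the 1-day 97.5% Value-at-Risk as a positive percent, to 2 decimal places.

3.58%

At 97.5% one-sided, z = 1.960.
VaR = −μ + z·σ = −(0.12%) + 1.960 × 1.887% = 3.579%.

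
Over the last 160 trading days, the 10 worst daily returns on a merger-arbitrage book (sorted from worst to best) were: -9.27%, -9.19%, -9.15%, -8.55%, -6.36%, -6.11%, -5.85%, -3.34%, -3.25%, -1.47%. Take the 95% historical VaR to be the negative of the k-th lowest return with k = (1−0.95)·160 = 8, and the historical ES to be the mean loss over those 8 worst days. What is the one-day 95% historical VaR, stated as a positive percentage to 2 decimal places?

k = 8; the 8th lowest return is -3.34%, so VaR = 3.34%.

3.34%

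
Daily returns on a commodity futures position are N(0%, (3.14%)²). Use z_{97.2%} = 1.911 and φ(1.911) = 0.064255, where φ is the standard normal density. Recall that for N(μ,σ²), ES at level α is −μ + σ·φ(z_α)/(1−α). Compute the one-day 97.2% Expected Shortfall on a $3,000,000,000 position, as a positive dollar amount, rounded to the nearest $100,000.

$216,200,000

Tail multiplier: φ(z)/(1−α) = 0.064255 / 0.028 = 2.295.
ES = 3.14% × 2.295 = 7.206%.
On $3,000,000,000: 0.07206 × $3,000,000,000 = $216,180,000.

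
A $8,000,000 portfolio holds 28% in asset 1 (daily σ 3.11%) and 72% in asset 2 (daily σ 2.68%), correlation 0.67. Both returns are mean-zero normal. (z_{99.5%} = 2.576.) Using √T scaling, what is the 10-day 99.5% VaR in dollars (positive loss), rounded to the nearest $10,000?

σ_p = √(0.28²·3.11² + 0.72²·2.68² + 2·0.67·0.28·0.72·3.11·2.68) = 2.595%.
σ_{10d} = 2.595% × √10 = 8.206%.
VaR = 2.576 × 8.206% = 21.139%; on $8,000,000 that is $1,691,120.

$1,690,000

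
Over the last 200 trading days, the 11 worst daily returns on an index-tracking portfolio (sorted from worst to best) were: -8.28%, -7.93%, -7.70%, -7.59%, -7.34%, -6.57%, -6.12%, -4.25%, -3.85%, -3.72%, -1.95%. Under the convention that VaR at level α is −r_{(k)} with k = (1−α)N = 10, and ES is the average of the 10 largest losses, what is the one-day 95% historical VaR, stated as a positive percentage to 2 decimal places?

k = 10; the 10th lowest return is -3.72%, so VaR = 3.72%.

3.72%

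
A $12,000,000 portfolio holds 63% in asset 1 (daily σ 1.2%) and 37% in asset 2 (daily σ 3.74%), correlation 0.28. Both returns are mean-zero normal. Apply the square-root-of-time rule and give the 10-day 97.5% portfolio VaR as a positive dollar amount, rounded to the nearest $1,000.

σ_p = √(0.63²·1.2² + 0.37²·3.74² + 2·0.28·0.63·0.37·1.2·3.74) = 1.753%.
σ_{10d} = 1.753% × √10 = 5.543%.
z(97.5%) = 1.960.
VaR = 1.960 × 5.543% = 10.864%; on $12,000,000 that is $1,303,680.

$1,304,000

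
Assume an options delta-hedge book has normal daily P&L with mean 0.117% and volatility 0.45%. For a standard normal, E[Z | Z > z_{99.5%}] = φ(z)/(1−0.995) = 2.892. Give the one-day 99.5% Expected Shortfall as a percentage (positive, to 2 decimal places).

ES = −(0.117%) + 0.45% × 2.892 = 1.184%.

1.18%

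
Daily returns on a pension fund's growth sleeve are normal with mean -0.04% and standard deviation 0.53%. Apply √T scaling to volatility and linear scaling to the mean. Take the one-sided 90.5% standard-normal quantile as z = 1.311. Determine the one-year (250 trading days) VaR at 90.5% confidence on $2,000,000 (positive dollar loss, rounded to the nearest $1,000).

σ_{250d} = 0.53% × √250 = 8.380%; μ_{250d} = 250 × -0.04% = -10.000%.
VaR = −(-10.000%) + 1.311 × 8.380% = 20.986%.
On $2,000,000: 0.20986 × $2,000,000 = $419,720.

$420,000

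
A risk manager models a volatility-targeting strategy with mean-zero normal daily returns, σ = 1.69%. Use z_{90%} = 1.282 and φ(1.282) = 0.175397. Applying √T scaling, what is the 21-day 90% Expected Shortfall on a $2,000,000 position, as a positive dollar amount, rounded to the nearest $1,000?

σ_{21d} = 1.69% × √21 = 7.745%.
ES multiplier = φ(z)/(1−α) = 0.175397/0.1 = 1.754.
ES = 7.745% × 1.754 = 13.585%; on $2,000,000: $271,700.

$272,000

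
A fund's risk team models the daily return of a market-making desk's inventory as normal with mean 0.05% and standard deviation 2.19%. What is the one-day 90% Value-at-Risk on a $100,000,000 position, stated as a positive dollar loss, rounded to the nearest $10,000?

$2,760,000

At 90% one-sided, z = 1.282.
VaR = −μ + z·σ = −(0.05%) + 1.282 × 2.19% = 2.758%.
On $100,000,000: 0.02758 × $100,000,000 = $2,758,000.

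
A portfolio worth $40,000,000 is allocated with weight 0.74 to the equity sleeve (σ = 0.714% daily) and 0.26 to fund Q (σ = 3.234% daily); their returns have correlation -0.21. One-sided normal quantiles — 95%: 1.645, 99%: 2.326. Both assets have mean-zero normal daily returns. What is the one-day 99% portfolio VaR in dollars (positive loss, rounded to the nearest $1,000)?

σ_p² = 0.74²·0.714² + 0.26²·3.234² + 2·-0.21·0.74·0.26·0.714·3.234 = 0.7996 (%²).
σ_p = √0.7996 = 0.894%.
VaR = 2.326 × 0.894% = 2.079%; on $40,000,000 that is $831,600.

$832,000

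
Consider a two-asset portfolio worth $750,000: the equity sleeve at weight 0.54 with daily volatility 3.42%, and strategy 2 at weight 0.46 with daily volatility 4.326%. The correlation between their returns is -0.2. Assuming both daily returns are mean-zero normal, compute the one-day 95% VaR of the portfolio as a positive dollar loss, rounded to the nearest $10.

$29,970

σ_p² = 0.54²·3.42² + 0.46²·4.326² + 2·-0.2·0.54·0.46·3.42·4.326 = 5.9006 (%²).
σ_p = √5.9006 = 2.429%.
At 95%, z = 1.645.
VaR = 1.645 × 2.429% = 3.996%; on $750,000 that is $29,970.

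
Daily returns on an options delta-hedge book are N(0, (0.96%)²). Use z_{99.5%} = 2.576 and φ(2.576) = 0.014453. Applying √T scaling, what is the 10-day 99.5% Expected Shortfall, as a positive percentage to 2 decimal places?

8.78%

σ_{10d} = 0.96% × √10 = 3.036%.
ES multiplier = φ(z)/(1−α) = 0.014453/0.005 = 2.891.
ES = 3.036% × 2.891 = 8.777%.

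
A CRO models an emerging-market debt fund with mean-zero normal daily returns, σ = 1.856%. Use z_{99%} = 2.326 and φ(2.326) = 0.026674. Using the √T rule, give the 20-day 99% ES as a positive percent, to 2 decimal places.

22.14%

σ_{20d} = 1.856% × √20 = 8.300%.
ES multiplier = φ(z)/(1−α) = 0.026674/0.01 = 2.667.
ES = 8.300% × 2.667 = 22.136%.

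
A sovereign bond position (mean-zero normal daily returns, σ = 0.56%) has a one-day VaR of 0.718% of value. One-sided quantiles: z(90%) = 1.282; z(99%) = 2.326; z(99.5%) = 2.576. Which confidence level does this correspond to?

Implied z = VaR/σ = 0.718 / 0.56 = 1.282.
This matches z(90%) = 1.282.

90%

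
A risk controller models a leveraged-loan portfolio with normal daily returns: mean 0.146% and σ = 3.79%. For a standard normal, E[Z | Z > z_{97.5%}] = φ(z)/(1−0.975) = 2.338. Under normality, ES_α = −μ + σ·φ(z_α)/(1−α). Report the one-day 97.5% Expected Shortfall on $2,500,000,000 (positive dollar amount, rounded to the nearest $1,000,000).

$218,000,000

ES = −(0.146%) + 3.79% × 2.338 = 8.715%.
On $2,500,000,000: 0.08715 × $2,500,000,000 = $217,875,000.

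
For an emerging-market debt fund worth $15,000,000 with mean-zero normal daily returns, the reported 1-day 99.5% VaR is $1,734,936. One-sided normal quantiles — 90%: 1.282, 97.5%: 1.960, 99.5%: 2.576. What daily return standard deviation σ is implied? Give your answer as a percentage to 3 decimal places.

VaR as a fraction: $1,734,936 / $15,000,000 = 11.566%.
σ = VaR / z = 11.566% / 2.576 = 4.490%.

4.490%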